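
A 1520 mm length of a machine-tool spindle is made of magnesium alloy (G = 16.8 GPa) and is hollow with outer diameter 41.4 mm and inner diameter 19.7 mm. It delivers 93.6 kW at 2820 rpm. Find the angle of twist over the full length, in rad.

ω = 2π·2820/60 = 295.3 rad/s, so T = P/ω = 93.6×10³ / 295.3 = 317.0 N·m.
J = π(d_o⁴ − d_i⁴)/32 = π(0.0414⁴ − 0.0197⁴)/32 = 2.736×10^-7 m⁴.
θ = T·L/(G·J) = 317.0 × 1.52 / (16.8×10⁹ × 2.736×10^-7) = 0.1048 rad.

0.105 rad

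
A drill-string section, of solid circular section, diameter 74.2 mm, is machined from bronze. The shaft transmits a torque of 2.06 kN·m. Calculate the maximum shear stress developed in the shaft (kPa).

25700 kPa

J = πd⁴/32 = π(0.0742)⁴/32 = 2.976×10^-6 m⁴.
τ_max = T·r/J = 2060 × 0.0371 / 2.976×10^-6 = 2.568×10^7 Pa.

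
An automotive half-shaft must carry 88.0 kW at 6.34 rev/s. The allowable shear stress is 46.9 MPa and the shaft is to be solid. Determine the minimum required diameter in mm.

62.1 mm

ω = 2π·6.34 = 39.84 rad/s, so T = P/ω = 88.0×10³ / 39.84 = 2209 N·m.
For a solid shaft τ_max = 16T/(πd³), so d = (16T/(π τ_allow))^(1/3) = (16·2209/(π·4.69×10^7))^(1/3) = 0.06214 m.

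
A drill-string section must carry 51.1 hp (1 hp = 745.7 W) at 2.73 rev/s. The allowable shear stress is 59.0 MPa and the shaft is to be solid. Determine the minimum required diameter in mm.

ω = 2π·2.73 = 17.15 rad/s, so T = P/ω = 51.1×745.7 / 17.15 = 2221 N·m.
For a solid shaft τ_max = 16T/(πd³), so d = (16T/(π τ_allow))^(1/3) = (16·2221/(π·5.90×10^7))^(1/3) = 0.05767 m.

57.7 mm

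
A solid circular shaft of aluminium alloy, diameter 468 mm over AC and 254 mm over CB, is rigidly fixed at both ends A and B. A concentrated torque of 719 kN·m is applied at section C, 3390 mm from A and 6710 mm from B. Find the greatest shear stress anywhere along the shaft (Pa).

Compatibility: T_A·a/J_AC = T_B·b/J_CB with T_A + T_B = T₀.
J_AC = 4.71×10^-3 m⁴, J_CB = 4.09×10^-4 m⁴, so T_A = T₀·(J_AC/a)/((J_AC/a)+(J_CB/b)) = 688800 N·m, T_B = 30190 N·m.
τ in each portion: τ_AC = 3.42×10^7 Pa, τ_CB = 9.38×10^6 Pa; maximum is in AC.
τ_max = T_AC·r/J = 688800·0.234/4.71×10^-3 = 3.422×10^7 Pa.

3.42e7 Pa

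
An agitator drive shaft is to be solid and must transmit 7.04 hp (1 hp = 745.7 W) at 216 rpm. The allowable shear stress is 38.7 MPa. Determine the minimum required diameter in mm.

31.3 mm

ω = 2π·216/60 = 22.62 rad/s, so T = P/ω = 7.04×745.7 / 22.62 = 232.1 N·m.
For a solid shaft τ_max = 16T/(πd³), so d = (16T/(π τ_allow))^(1/3) = (16·232.1/(π·3.87×10^7))^(1/3) = 0.03126 m.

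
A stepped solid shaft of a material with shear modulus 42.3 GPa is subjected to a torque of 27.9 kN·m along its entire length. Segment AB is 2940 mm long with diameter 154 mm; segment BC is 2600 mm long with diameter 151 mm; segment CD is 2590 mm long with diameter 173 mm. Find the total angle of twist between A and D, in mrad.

88.1 mrad

J_AB = π(0.154)⁴/32 = 5.52×10^-5 m⁴; J_BC = π(0.151)⁴/32 = 5.10×10^-5 m⁴; J_CD = π(0.173)⁴/32 = 8.79×10^-5 m⁴.
θ = (T/G)·Σ L_i/J_i = (27900/42.3×10⁹)·(2.94/5.52×10^-5 + 2.60/5.10×10^-5 + 2.59/8.79×10^-5) = 0.08814 rad.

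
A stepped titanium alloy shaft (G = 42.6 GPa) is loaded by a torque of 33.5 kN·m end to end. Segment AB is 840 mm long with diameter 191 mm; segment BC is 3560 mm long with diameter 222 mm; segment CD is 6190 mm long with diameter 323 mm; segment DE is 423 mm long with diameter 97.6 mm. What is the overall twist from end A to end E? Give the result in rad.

0.0587 rad

J_AB = π(0.191)⁴/32 = 1.31×10^-4 m⁴; J_BC = π(0.222)⁴/32 = 2.38×10^-4 m⁴; J_CD = π(0.323)⁴/32 = 1.07×10^-3 m⁴; J_DE = π(0.0976)⁴/32 = 8.91×10^-6 m⁴.
θ = (T/G)·Σ L_i/J_i = (33500/42.6×10⁹)·(0.840/1.31×10^-4 + 3.56/2.38×10^-4 + 6.19/1.07×10^-3 + 0.423/8.91×10^-6) = 0.05869 rad.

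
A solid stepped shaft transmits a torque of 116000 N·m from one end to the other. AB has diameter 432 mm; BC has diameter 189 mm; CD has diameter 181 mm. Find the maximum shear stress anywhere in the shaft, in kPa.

Under the same torque, τ_max = 16T/(πd³) is largest where d is smallest — segment CD (d = 181 mm).
τ_max = 16·116000/(π·(0.181)³) = 9.963×10^7 Pa.

99600 kPa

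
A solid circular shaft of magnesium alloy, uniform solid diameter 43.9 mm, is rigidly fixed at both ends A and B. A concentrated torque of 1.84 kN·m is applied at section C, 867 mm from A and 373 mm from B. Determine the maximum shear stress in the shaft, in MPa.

With uniform GJ and both ends fixed, compatibility θ_AC = θ_CB gives T_A·a = T_B·b, together with T_A + T_B = T₀.
T_A = T₀·b/(a+b) = 1840·373/1240 = 553.5 N·m; T_B = 1287 N·m.
τ in each portion: τ_AC = 3.33×10^7 Pa, τ_CB = 7.74×10^7 Pa; maximum is in CB.
τ_max = T_CB·r/J = 1287·0.0220/3.65×10^-7 = 7.744×10^7 Pa.

77.4 MPa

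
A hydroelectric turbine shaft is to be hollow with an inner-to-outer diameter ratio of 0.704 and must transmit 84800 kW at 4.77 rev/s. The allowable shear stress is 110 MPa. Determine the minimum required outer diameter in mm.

ω = 2π·4.77 = 29.97 rad/s, so T = P/ω = 84800×10³ / 29.97 = 2.829e6 N·m.
For a hollow shaft with d_i/d_o = 0.704: τ_max = 16T/(π d_o³ (1−k⁴)), so d_o = [16T/(π τ_allow (1−k⁴))]^(1/3) = [16·2.829e6/(π·1.10×10^8·0.7544)]^(1/3) = 0.5579 m.

558 mm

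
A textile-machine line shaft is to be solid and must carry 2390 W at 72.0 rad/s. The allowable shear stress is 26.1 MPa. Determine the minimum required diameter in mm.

18.6 mm

ω = 72.0 rad/s, so T = P/ω = 2390 / 72.00 = 33.19 N·m.
For a solid shaft τ_max = 16T/(πd³), so d = (16T/(π τ_allow))^(1/3) = (16·33.19/(π·2.61×10^7))^(1/3) = 0.01864 m.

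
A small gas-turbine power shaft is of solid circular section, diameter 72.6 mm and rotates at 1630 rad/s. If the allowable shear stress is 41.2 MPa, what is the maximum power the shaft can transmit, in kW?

5050 kW

J = πd⁴/32 = π(0.0726)⁴/32 = 2.727×10^-6 m⁴.
T_max = τ_allow·J/r = 4.12×10^7 × 2.727×10^-6 / 0.0363 = 3096 N·m.
ω = 1630 rad/s, so P_max = T_max·ω = 5.046×10^6 W.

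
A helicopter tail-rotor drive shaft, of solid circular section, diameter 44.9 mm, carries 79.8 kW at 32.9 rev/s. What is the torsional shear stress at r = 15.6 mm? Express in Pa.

ω = 2π·32.9 = 206.7 rad/s, so T = P/ω = 79.8×10³ / 206.7 = 386.0 N·m.
J = πd⁴/32 = π(0.0449)⁴/32 = 3.990×10^-7 m⁴.
Shear stress varies linearly with radius: τ = T·r/J = 386.0 × 0.0156 / 3.990×10^-7 = 1.509×10^7 Pa.

1.51e7 Pa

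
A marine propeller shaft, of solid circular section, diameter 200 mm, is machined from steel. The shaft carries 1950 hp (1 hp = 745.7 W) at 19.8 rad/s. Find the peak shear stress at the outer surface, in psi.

ω = 19.8 rad/s, so T = P/ω = 1950×745.7 / 19.80 = 73440 N·m.
J = πd⁴/32 = π(0.200)⁴/32 = 1.571×10^-4 m⁴.
τ_max = T·r/J = 73440 × 0.100 / 1.571×10^-4 = 4.675×10^7 Pa.

6780 psi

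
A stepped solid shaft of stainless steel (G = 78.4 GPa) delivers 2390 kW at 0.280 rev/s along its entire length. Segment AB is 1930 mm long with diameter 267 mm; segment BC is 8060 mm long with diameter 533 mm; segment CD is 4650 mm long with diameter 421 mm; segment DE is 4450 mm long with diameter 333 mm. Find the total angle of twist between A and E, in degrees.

10.0°

ω = 2π·0.280 = 1.759 rad/s, so T = P/ω = 2390×10³ / 1.759 = 1.359e6 N·m.
J_AB = π(0.267)⁴/32 = 4.99×10^-4 m⁴; J_BC = π(0.533)⁴/32 = 7.92×10^-3 m⁴; J_CD = π(0.421)⁴/32 = 3.08×10^-3 m⁴; J_DE = π(0.333)⁴/32 = 1.21×10^-3 m⁴.
θ = (T/G)·Σ L_i/J_i = (1.359e6/78.4×10⁹)·(1.93/4.99×10^-4 + 8.06/7.92×10^-3 + 4.65/3.08×10^-3 + 4.45/1.21×10^-3) = 0.1747 rad.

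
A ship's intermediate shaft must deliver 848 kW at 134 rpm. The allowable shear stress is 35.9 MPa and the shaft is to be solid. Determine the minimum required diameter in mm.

205 mm

ω = 2π·134/60 = 14.03 rad/s, so T = P/ω = 848×10³ / 14.03 = 60430 N·m.
For a solid shaft τ_max = 16T/(πd³), so d = (16T/(π τ_allow))^(1/3) = (16·60430/(π·3.59×10^7))^(1/3) = 0.2047 m.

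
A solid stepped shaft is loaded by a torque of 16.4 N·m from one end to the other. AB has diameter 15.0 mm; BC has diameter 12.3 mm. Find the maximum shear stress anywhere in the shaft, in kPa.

Under the same torque, τ_max = 16T/(πd³) is largest where d is smallest — segment BC (d = 12.3 mm).
τ_max = 16·16.40/(π·(0.0123)³) = 4.488×10^7 Pa.

44900 kPa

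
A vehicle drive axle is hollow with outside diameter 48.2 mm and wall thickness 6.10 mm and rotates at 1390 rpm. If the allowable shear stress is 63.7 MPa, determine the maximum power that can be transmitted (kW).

J = π(d_o⁴ − d_i⁴)/32 = π(0.0482⁴ − 0.0360⁴)/32 = 3.650×10^-7 m⁴.
T_max = τ_allow·J/r = 6.37×10^7 × 3.650×10^-7 / 0.0241 = 964.7 N·m.
ω = 2π·1390/60 = 145.6 rad/s, so P_max = T_max·ω = 1.404×10^5 W.

140 kW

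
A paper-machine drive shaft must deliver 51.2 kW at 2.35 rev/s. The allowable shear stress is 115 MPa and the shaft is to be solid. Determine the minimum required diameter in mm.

53.6 mm

ω = 2π·2.35 = 14.77 rad/s, so T = P/ω = 51.2×10³ / 14.77 = 3468 N·m.
For a solid shaft τ_max = 16T/(πd³), so d = (16T/(π τ_allow))^(1/3) = (16·3468/(π·1.15×10^8))^(1/3) = 0.05355 m.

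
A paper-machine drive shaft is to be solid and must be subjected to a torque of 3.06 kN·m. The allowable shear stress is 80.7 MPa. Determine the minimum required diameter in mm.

57.8 mm

For a solid shaft τ_max = 16T/(πd³), so d = (16T/(π τ_allow))^(1/3) = (16·3060/(π·8.07×10^7))^(1/3) = 0.05780 m.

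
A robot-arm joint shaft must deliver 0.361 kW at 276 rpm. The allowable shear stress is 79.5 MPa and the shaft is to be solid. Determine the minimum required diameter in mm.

9.28 mm

ω = 2π·276/60 = 28.90 rad/s, so T = P/ω = 0.361×10³ / 28.90 = 12.49 N·m.
For a solid shaft τ_max = 16T/(πd³), so d = (16T/(π τ_allow))^(1/3) = (16·12.49/(π·7.95×10^7))^(1/3) = 0.009284 m.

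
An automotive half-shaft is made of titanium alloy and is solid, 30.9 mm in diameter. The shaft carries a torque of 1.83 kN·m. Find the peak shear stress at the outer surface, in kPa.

J = πd⁴/32 = π(0.0309)⁴/32 = 8.950×10^-8 m⁴.
τ_max = T·r/J = 1830 × 0.0154 / 8.950×10^-8 = 3.159×10^8 Pa.

316000 kPa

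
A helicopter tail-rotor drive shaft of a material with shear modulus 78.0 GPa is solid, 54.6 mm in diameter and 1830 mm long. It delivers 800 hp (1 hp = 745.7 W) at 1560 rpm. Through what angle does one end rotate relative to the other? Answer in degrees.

5.63°

ω = 2π·1560/60 = 163.4 rad/s, so T = P/ω = 800×745.7 / 163.4 = 3652 N·m.
J = πd⁴/32 = π(0.0546)⁴/32 = 8.725×10^-7 m⁴.
θ = T·L/(G·J) = 3652 × 1.83 / (78.0×10⁹ × 8.725×10^-7) = 0.09819 rad.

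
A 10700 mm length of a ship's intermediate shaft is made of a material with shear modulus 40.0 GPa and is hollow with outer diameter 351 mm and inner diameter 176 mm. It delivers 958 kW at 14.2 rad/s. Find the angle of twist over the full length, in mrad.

ω = 14.2 rad/s, so T = P/ω = 958×10³ / 14.20 = 67460 N·m.
J = π(d_o⁴ − d_i⁴)/32 = π(0.351⁴ − 0.176⁴)/32 = 1.396×10^-3 m⁴.
θ = T·L/(G·J) = 67460 × 10.7 / (40.0×10⁹ × 1.396×10^-3) = 0.01293 rad.

12.9 mrad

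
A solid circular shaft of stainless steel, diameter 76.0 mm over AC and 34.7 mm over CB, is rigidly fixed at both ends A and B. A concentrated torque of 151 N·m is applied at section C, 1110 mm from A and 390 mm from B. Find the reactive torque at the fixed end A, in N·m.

Compatibility: T_A·a/J_AC = T_B·b/J_CB with T_A + T_B = T₀.
J_AC = 3.28×10^-6 m⁴, J_CB = 1.42×10^-7 m⁴, so T_A = T₀·(J_AC/a)/((J_AC/a)+(J_CB/b)) = 134.4 N·m, T_B = 16.62 N·m.

134 N·m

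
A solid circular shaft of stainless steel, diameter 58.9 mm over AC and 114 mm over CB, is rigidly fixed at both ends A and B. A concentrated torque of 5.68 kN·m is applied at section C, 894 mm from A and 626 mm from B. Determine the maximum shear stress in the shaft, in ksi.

2.70 ksi

Compatibility: T_A·a/J_AC = T_B·b/J_CB with T_A + T_B = T₀.
J_AC = 1.18×10^-6 m⁴, J_CB = 1.66×10^-5 m⁴, so T_A = T₀·(J_AC/a)/((J_AC/a)+(J_CB/b)) = 269.9 N·m, T_B = 5410 N·m.
τ in each portion: τ_AC = 6.73×10^6 Pa, τ_CB = 1.86×10^7 Pa; maximum is in CB.
τ_max = T_CB·r/J = 5410·0.0570/1.66×10^-5 = 1.860×10^7 Pa.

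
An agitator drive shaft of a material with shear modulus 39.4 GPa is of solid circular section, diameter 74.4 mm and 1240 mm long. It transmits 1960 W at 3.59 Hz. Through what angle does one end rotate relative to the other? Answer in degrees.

0.0521°

ω = 2π·3.59 = 22.56 rad/s, so T = P/ω = 1960 / 22.56 = 86.89 N·m.
J = πd⁴/32 = π(0.0744)⁴/32 = 3.008×10^-6 m⁴.
θ = T·L/(G·J) = 86.89 × 1.24 / (39.4×10⁹ × 3.008×10^-6) = 9.091×10^-4 rad.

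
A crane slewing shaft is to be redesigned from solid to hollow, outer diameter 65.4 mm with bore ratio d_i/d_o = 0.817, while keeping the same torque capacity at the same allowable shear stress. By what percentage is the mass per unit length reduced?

Equal τ_max and T ⇒ the solid shaft needs d_s³ = d_o³(1−k⁴), so d_s = 65.4·(1−0.817⁴)^(1/3) = 53.73 mm.
Area ratio A_h/A_s = d_o²(1−k²)/d_s² = (1−k²)/(1−k⁴)^(2/3) = 0.4927.
Mass saving = 1 − 0.4927 = 50.7 %.

50.7 %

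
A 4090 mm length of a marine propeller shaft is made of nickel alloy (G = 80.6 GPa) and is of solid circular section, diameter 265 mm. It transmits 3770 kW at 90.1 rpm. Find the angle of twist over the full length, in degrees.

2.40°

ω = 2π·90.1/60 = 9.435 rad/s, so T = P/ω = 3770×10³ / 9.435 = 399600 N·m.
J = πd⁴/32 = π(0.265)⁴/32 = 4.842×10^-4 m⁴.
θ = T·L/(G·J) = 399600 × 4.09 / (80.6×10⁹ × 4.842×10^-4) = 0.04188 rad.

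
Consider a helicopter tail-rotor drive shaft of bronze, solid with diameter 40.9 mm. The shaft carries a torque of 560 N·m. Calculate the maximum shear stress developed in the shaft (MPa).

J = πd⁴/32 = π(0.0409)⁴/32 = 2.747×10^-7 m⁴.
τ_max = T·r/J = 560.0 × 0.0204 / 2.747×10^-7 = 4.169×10^7 Pa.

41.7 MPa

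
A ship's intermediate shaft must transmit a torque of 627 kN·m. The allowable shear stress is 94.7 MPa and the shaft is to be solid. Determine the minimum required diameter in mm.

For a solid shaft τ_max = 16T/(πd³), so d = (16T/(π τ_allow))^(1/3) = (16·627000/(π·9.47×10^7))^(1/3) = 0.3231 m.

323 mm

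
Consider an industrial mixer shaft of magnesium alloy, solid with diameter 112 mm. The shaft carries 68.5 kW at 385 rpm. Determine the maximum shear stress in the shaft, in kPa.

ω = 2π·385/60 = 40.32 rad/s, so T = P/ω = 68.5×10³ / 40.32 = 1699 N·m.
J = πd⁴/32 = π(0.112)⁴/32 = 1.545×10^-5 m⁴.
τ_max = T·r/J = 1699 × 0.0560 / 1.545×10^-5 = 6.159×10^6 Pa.

6160 kPa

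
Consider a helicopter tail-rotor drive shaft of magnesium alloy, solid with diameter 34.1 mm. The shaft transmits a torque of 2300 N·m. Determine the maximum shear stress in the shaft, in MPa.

295 MPa

J = πd⁴/32 = π(0.0341)⁴/32 = 1.327×10^-7 m⁴.
τ_max = T·r/J = 2300 × 0.0170 / 1.327×10^-7 = 2.954×10^8 Pa.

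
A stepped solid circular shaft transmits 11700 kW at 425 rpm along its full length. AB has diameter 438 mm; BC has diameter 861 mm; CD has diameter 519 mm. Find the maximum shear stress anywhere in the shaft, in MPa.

ω = 2π·425/60 = 44.51 rad/s, so T = P/ω = 11700×10³ / 44.51 = 262900 N·m.
Under the same torque, τ_max = 16T/(πd³) is largest where d is smallest — segment AB (d = 438 mm).
τ_max = 16·262900/(π·(0.438)³) = 1.593×10^7 Pa.

15.9 MPa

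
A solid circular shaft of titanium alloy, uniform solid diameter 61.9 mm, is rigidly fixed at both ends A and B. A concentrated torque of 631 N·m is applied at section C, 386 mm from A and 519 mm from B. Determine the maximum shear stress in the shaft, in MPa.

With uniform GJ and both ends fixed, compatibility θ_AC = θ_CB gives T_A·a = T_B·b, together with T_A + T_B = T₀.
T_A = T₀·b/(a+b) = 631.0·519/905.0 = 361.9 N·m; T_B = 269.1 N·m.
τ in each portion: τ_AC = 7.77×10^6 Pa, τ_CB = 5.78×10^6 Pa; maximum is in AC.
τ_max = T_AC·r/J = 361.9·0.0309/1.44×10^-6 = 7.770×10^6 Pa.

7.77 MPa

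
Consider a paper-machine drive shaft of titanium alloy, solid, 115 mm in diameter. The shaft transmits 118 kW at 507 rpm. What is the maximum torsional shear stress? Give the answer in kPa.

7440 kPa

ω = 2π·507/60 = 53.09 rad/s, so T = P/ω = 118×10³ / 53.09 = 2223 N·m.
J = πd⁴/32 = π(0.115)⁴/32 = 1.717×10^-5 m⁴.
τ_max = T·r/J = 2223 × 0.0575 / 1.717×10^-5 = 7.443×10^6 Pa.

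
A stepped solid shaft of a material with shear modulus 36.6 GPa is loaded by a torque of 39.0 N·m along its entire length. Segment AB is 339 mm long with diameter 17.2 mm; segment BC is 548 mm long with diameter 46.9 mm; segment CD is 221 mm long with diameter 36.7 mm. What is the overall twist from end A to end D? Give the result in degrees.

J_AB = π(0.0172)⁴/32 = 8.59×10^-9 m⁴; J_BC = π(0.0469)⁴/32 = 4.75×10^-7 m⁴; J_CD = π(0.0367)⁴/32 = 1.78×10^-7 m⁴.
θ = (T/G)·Σ L_i/J_i = (39.00/36.6×10⁹)·(0.339/8.59×10^-9 + 0.548/4.75×10^-7 + 0.221/1.78×10^-7) = 0.04459 rad.

2.55°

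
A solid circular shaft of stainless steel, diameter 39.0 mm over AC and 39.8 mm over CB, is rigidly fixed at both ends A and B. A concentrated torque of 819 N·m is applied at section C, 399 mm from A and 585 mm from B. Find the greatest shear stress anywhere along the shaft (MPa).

Compatibility: T_A·a/J_AC = T_B·b/J_CB with T_A + T_B = T₀.
J_AC = 2.27×10^-7 m⁴, J_CB = 2.46×10^-7 m⁴, so T_A = T₀·(J_AC/a)/((J_AC/a)+(J_CB/b)) = 470.8 N·m, T_B = 348.2 N·m.
τ in each portion: τ_AC = 4.04×10^7 Pa, τ_CB = 2.81×10^7 Pa; maximum is in AC.
τ_max = T_AC·r/J = 470.8·0.0195/2.27×10^-7 = 4.042×10^7 Pa.

40.4 MPa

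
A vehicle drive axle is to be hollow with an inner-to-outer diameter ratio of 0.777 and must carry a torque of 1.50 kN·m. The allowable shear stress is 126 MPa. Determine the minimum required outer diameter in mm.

45.7 mm

For a hollow shaft with d_i/d_o = 0.777: τ_max = 16T/(π d_o³ (1−k⁴)), so d_o = [16T/(π τ_allow (1−k⁴))]^(1/3) = [16·1500/(π·1.26×10^8·0.6355)]^(1/3) = 0.04569 m.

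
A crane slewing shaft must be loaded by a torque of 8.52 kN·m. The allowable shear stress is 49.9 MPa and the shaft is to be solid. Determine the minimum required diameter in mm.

95.4 mm

For a solid shaft τ_max = 16T/(πd³), so d = (16T/(π τ_allow))^(1/3) = (16·8520/(π·4.99×10^7))^(1/3) = 0.09545 m.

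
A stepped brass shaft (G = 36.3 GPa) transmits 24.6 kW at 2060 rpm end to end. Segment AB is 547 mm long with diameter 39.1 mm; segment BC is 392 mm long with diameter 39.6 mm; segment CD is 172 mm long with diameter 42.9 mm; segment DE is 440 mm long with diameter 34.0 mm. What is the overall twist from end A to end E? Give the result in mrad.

24.8 mrad

ω = 2π·2060/60 = 215.7 rad/s, so T = P/ω = 24.6×10³ / 215.7 = 114.0 N·m.
J_AB = π(0.0391)⁴/32 = 2.29×10^-7 m⁴; J_BC = π(0.0396)⁴/32 = 2.41×10^-7 m⁴; J_CD = π(0.0429)⁴/32 = 3.33×10^-7 m⁴; J_DE = π(0.0340)⁴/32 = 1.31×10^-7 m⁴.
θ = (T/G)·Σ L_i/J_i = (114.0/36.3×10⁹)·(0.547/2.29×10^-7 + 0.392/2.41×10^-7 + 0.172/3.33×10^-7 + 0.440/1.31×10^-7) = 0.02475 rad.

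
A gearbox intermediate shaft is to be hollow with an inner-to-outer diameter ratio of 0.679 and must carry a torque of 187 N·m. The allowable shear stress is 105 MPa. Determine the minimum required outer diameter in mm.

For a hollow shaft with d_i/d_o = 0.679: τ_max = 16T/(π d_o³ (1−k⁴)), so d_o = [16T/(π τ_allow (1−k⁴))]^(1/3) = [16·187.0/(π·1.05×10^8·0.7874)]^(1/3) = 0.02258 m.

22.6 mm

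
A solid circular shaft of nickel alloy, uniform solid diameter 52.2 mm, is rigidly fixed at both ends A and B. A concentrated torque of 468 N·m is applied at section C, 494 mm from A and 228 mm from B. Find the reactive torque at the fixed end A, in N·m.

148 N·m

With uniform GJ and both ends fixed, compatibility θ_AC = θ_CB gives T_A·a = T_B·b, together with T_A + T_B = T₀.
T_A = T₀·b/(a+b) = 468.0·228/722.0 = 147.8 N·m; T_B = 320.2 N·m.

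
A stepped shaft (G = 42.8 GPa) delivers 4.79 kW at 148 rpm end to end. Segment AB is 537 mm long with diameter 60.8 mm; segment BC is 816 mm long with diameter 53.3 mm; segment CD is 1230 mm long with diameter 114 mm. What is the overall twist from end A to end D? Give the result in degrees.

0.622°

ω = 2π·148/60 = 15.50 rad/s, so T = P/ω = 4.79×10³ / 15.50 = 309.1 N·m.
J_AB = π(0.0608)⁴/32 = 1.34×10^-6 m⁴; J_BC = π(0.0533)⁴/32 = 7.92×10^-7 m⁴; J_CD = π(0.114)⁴/32 = 1.66×10^-5 m⁴.
θ = (T/G)·Σ L_i/J_i = (309.1/42.8×10⁹)·(0.537/1.34×10^-6 + 0.816/7.92×10^-7 + 1.23/1.66×10^-5) = 0.01086 rad.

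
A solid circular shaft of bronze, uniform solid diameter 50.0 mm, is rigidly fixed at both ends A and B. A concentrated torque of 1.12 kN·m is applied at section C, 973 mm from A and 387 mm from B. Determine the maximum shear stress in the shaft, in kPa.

With uniform GJ and both ends fixed, compatibility θ_AC = θ_CB gives T_A·a = T_B·b, together with T_A + T_B = T₀.
T_A = T₀·b/(a+b) = 1120·387/1360 = 318.7 N·m; T_B = 801.3 N·m.
τ in each portion: τ_AC = 1.30×10^7 Pa, τ_CB = 3.26×10^7 Pa; maximum is in CB.
τ_max = T_CB·r/J = 801.3·0.0250/6.14×10^-7 = 3.265×10^7 Pa.

32600 kPa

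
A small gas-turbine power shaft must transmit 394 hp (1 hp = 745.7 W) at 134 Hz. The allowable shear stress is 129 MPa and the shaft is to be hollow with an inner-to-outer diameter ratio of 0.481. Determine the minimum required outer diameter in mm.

24.4 mm

ω = 2π·134 = 841.9 rad/s, so T = P/ω = 394×745.7 / 841.9 = 349.0 N·m.
For a hollow shaft with d_i/d_o = 0.481: τ_max = 16T/(π d_o³ (1−k⁴)), so d_o = [16T/(π τ_allow (1−k⁴))]^(1/3) = [16·349.0/(π·1.29×10^8·0.9465)]^(1/3) = 0.02442 m.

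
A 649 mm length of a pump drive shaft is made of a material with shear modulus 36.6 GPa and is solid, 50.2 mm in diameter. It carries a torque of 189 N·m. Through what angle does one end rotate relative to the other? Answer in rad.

J = πd⁴/32 = π(0.0502)⁴/32 = 6.235×10^-7 m⁴.
θ = T·L/(G·J) = 189.0 × 0.649 / (36.6×10⁹ × 6.235×10^-7) = 5.375×10^-3 rad.

0.00538 rad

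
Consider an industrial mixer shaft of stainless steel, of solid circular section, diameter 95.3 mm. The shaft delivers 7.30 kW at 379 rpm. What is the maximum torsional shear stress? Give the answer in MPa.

1.08 MPa

ω = 2π·379/60 = 39.69 rad/s, so T = P/ω = 7.30×10³ / 39.69 = 183.9 N·m.
J = πd⁴/32 = π(0.0953)⁴/32 = 8.098×10^-6 m⁴.
τ_max = T·r/J = 183.9 × 0.0476 / 8.098×10^-6 = 1.082×10^6 Pa.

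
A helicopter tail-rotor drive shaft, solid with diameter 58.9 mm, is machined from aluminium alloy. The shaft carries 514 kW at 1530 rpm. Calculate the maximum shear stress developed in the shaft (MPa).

ω = 2π·1530/60 = 160.2 rad/s, so T = P/ω = 514×10³ / 160.2 = 3208 N·m.
J = πd⁴/32 = π(0.0589)⁴/32 = 1.182×10^-6 m⁴.
τ_max = T·r/J = 3208 × 0.0295 / 1.182×10^-6 = 7.996×10^7 Pa.

80.0 MPa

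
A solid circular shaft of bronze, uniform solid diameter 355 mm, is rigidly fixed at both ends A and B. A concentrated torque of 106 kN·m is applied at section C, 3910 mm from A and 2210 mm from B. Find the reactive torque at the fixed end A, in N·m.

38300 N·m

With uniform GJ and both ends fixed, compatibility θ_AC = θ_CB gives T_A·a = T_B·b, together with T_A + T_B = T₀.
T_A = T₀·b/(a+b) = 106000·2210/6120 = 38280 N·m; T_B = 67720 N·m.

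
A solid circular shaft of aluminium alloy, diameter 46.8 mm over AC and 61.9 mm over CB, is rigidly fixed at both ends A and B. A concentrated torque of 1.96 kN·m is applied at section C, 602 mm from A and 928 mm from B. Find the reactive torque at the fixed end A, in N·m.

657 N·m

Compatibility: T_A·a/J_AC = T_B·b/J_CB with T_A + T_B = T₀.
J_AC = 4.71×10^-7 m⁴, J_CB = 1.44×10^-6 m⁴, so T_A = T₀·(J_AC/a)/((J_AC/a)+(J_CB/b)) = 656.5 N·m, T_B = 1303 N·m.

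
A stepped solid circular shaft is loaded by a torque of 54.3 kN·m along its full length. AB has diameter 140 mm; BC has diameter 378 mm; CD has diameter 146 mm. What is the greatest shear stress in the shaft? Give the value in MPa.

101 MPa

Under the same torque, τ_max = 16T/(πd³) is largest where d is smallest — segment AB (d = 140 mm).
τ_max = 16·54300/(π·(0.140)³) = 1.008×10^8 Pa.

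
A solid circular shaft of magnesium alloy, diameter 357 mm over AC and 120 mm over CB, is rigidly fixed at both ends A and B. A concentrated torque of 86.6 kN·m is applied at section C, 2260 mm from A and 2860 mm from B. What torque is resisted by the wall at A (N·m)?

85700 N·m

Compatibility: T_A·a/J_AC = T_B·b/J_CB with T_A + T_B = T₀.
J_AC = 1.59×10^-3 m⁴, J_CB = 2.04×10^-5 m⁴, so T_A = T₀·(J_AC/a)/((J_AC/a)+(J_CB/b)) = 85740 N·m, T_B = 864.9 N·m.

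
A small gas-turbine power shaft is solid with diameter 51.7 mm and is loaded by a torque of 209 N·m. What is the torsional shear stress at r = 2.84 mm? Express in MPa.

0.846 MPa

J = πd⁴/32 = π(0.0517)⁴/32 = 7.014×10^-7 m⁴.
Shear stress varies linearly with radius: τ = T·r/J = 209.0 × 0.00284 / 7.014×10^-7 = 8.463×10^5 Pa.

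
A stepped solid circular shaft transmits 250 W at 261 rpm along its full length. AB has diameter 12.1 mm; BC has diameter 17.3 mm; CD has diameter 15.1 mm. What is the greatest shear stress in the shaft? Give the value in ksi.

ω = 2π·261/60 = 27.33 rad/s, so T = P/ω = 250 / 27.33 = 9.147 N·m.
Under the same torque, τ_max = 16T/(πd³) is largest where d is smallest — segment AB (d = 12.1 mm).
τ_max = 16·9.147/(π·(0.0121)³) = 2.630×10^7 Pa.

3.81 ksi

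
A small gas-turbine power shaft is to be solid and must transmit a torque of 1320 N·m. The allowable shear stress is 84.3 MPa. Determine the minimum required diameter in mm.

43.0 mm

For a solid shaft τ_max = 16T/(πd³), so d = (16T/(π τ_allow))^(1/3) = (16·1320/(π·8.43×10^7))^(1/3) = 0.04304 m.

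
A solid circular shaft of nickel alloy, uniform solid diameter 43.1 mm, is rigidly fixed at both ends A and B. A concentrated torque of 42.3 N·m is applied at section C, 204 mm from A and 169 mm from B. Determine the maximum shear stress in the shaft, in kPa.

With uniform GJ and both ends fixed, compatibility θ_AC = θ_CB gives T_A·a = T_B·b, together with T_A + T_B = T₀.
T_A = T₀·b/(a+b) = 42.30·169/373.0 = 19.17 N·m; T_B = 23.13 N·m.
τ in each portion: τ_AC = 1.22×10^6 Pa, τ_CB = 1.47×10^6 Pa; maximum is in CB.
τ_max = T_CB·r/J = 23.13·0.0215/3.39×10^-7 = 1.472×10^6 Pa.

1470 kPa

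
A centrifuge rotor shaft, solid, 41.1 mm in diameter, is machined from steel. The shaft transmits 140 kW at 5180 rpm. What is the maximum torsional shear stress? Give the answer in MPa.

ω = 2π·5180/60 = 542.4 rad/s, so T = P/ω = 140×10³ / 542.4 = 258.1 N·m.
J = πd⁴/32 = π(0.0411)⁴/32 = 2.801×10^-7 m⁴.
τ_max = T·r/J = 258.1 × 0.0206 / 2.801×10^-7 = 1.893×10^7 Pa.

18.9 MPa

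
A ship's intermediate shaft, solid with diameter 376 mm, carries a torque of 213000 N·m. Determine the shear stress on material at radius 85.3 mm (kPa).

J = πd⁴/32 = π(0.376)⁴/32 = 1.962×10^-3 m⁴.
Shear stress varies linearly with radius: τ = T·r/J = 213000 × 0.0853 / 1.962×10^-3 = 9.259×10^6 Pa.

9260 kPa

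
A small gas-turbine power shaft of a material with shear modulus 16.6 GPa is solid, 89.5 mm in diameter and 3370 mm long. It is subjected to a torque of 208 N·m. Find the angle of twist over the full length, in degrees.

0.384°

J = πd⁴/32 = π(0.0895)⁴/32 = 6.299×10^-6 m⁴.
θ = T·L/(G·J) = 208.0 × 3.37 / (16.6×10⁹ × 6.299×10^-6) = 6.703×10^-3 rad.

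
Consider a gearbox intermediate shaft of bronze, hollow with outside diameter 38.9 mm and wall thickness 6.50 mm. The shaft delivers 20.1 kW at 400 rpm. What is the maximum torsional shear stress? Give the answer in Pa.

ω = 2π·400/60 = 41.89 rad/s, so T = P/ω = 20.1×10³ / 41.89 = 479.9 N·m.
J = π(d_o⁴ − d_i⁴)/32 = π(0.0389⁴ − 0.0259⁴)/32 = 1.806×10^-7 m⁴.
τ_max = T·r/J = 479.9 × 0.0194 / 1.806×10^-7 = 5.167×10^7 Pa.

5.17e7 Pa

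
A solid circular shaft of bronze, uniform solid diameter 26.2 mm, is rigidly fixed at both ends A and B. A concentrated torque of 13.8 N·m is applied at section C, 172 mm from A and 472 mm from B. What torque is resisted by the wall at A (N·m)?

10.1 N·m

With uniform GJ and both ends fixed, compatibility θ_AC = θ_CB gives T_A·a = T_B·b, together with T_A + T_B = T₀.
T_A = T₀·b/(a+b) = 13.80·472/644.0 = 10.11 N·m; T_B = 3.686 N·m.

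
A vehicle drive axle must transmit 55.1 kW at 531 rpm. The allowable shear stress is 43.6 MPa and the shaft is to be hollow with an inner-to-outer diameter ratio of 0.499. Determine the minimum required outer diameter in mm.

ω = 2π·531/60 = 55.61 rad/s, so T = P/ω = 55.1×10³ / 55.61 = 990.9 N·m.
For a hollow shaft with d_i/d_o = 0.499: τ_max = 16T/(π d_o³ (1−k⁴)), so d_o = [16T/(π τ_allow (1−k⁴))]^(1/3) = [16·990.9/(π·4.36×10^7·0.9380)]^(1/3) = 0.04979 m.

49.8 mm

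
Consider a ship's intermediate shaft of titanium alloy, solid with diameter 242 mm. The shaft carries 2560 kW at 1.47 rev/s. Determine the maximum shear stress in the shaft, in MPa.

99.6 MPa

ω = 2π·1.47 = 9.236 rad/s, so T = P/ω = 2560×10³ / 9.236 = 277200 N·m.
J = πd⁴/32 = π(0.242)⁴/32 = 3.367×10^-4 m⁴.
τ_max = T·r/J = 277200 × 0.121 / 3.367×10^-4 = 9.960×10^7 Pa.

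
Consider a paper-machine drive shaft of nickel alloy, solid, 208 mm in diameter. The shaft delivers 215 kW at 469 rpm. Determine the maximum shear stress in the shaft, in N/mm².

ω = 2π·469/60 = 49.11 rad/s, so T = P/ω = 215×10³ / 49.11 = 4378 N·m.
J = πd⁴/32 = π(0.208)⁴/32 = 1.838×10^-4 m⁴.
τ_max = T·r/J = 4378 × 0.104 / 1.838×10^-4 = 2.478×10^6 Pa.

2.48 N/mm²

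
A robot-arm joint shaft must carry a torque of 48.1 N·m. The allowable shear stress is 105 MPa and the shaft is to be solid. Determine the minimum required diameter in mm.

13.3 mm

For a solid shaft τ_max = 16T/(πd³), so d = (16T/(π τ_allow))^(1/3) = (16·48.10/(π·1.05×10^8))^(1/3) = 0.01326 m.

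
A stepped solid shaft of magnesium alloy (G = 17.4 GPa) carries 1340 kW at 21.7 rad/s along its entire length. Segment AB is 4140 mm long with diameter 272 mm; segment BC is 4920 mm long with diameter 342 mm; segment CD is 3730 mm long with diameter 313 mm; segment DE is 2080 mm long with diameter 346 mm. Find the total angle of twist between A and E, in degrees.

3.42°

ω = 21.7 rad/s, so T = P/ω = 1340×10³ / 21.70 = 61750 N·m.
J_AB = π(0.272)⁴/32 = 5.37×10^-4 m⁴; J_BC = π(0.342)⁴/32 = 1.34×10^-3 m⁴; J_CD = π(0.313)⁴/32 = 9.42×10^-4 m⁴; J_DE = π(0.346)⁴/32 = 1.41×10^-3 m⁴.
θ = (T/G)·Σ L_i/J_i = (61750/17.4×10⁹)·(4.14/5.37×10^-4 + 4.92/1.34×10^-3 + 3.73/9.42×10^-4 + 2.08/1.41×10^-3) = 0.05964 rad.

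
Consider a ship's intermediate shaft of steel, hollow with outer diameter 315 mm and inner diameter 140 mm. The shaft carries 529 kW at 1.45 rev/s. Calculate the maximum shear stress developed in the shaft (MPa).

ω = 2π·1.45 = 9.111 rad/s, so T = P/ω = 529×10³ / 9.111 = 58060 N·m.
J = π(d_o⁴ − d_i⁴)/32 = π(0.315⁴ − 0.140⁴)/32 = 9.289×10^-4 m⁴.
τ_max = T·r/J = 58060 × 0.158 / 9.289×10^-4 = 9.845×10^6 Pa.

9.85 MPa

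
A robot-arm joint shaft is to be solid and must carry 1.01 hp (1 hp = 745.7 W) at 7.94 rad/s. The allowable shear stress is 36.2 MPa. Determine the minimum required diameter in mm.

ω = 7.94 rad/s, so T = P/ω = 1.01×745.7 / 7.940 = 94.86 N·m.
For a solid shaft τ_max = 16T/(πd³), so d = (16T/(π τ_allow))^(1/3) = (16·94.86/(π·3.62×10^7))^(1/3) = 0.02372 m.

23.7 mm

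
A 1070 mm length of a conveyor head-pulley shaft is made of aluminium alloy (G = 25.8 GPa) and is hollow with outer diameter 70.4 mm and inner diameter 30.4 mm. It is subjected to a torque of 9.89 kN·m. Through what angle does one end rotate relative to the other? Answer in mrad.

J = π(d_o⁴ − d_i⁴)/32 = π(0.0704⁴ − 0.0304⁴)/32 = 2.328×10^-6 m⁴.
θ = T·L/(G·J) = 9890 × 1.07 / (25.8×10⁹ × 2.328×10^-6) = 0.1762 rad.

176 mrad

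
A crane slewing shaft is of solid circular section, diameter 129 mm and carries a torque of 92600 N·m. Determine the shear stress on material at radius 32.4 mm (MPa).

J = πd⁴/32 = π(0.129)⁴/32 = 2.719×10^-5 m⁴.
Shear stress varies linearly with radius: τ = T·r/J = 92600 × 0.0324 / 2.719×10^-5 = 1.104×10^8 Pa.

110 MPa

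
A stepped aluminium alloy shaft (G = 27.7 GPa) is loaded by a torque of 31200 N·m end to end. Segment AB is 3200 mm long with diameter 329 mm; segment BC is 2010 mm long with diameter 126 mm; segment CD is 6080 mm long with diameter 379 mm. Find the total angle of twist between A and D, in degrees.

J_AB = π(0.329)⁴/32 = 1.15×10^-3 m⁴; J_BC = π(0.126)⁴/32 = 2.47×10^-5 m⁴; J_CD = π(0.379)⁴/32 = 2.03×10^-3 m⁴.
θ = (T/G)·Σ L_i/J_i = (31200/27.7×10⁹)·(3.20/1.15×10^-3 + 2.01/2.47×10^-5 + 6.08/2.03×10^-3) = 0.09801 rad.

5.62°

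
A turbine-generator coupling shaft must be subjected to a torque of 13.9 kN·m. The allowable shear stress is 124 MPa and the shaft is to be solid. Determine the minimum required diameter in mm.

83.0 mm

For a solid shaft τ_max = 16T/(πd³), so d = (16T/(π τ_allow))^(1/3) = (16·13900/(π·1.24×10^8))^(1/3) = 0.08296 m.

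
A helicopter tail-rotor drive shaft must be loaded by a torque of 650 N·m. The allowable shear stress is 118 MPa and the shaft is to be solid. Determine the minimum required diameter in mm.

For a solid shaft τ_max = 16T/(πd³), so d = (16T/(π τ_allow))^(1/3) = (16·650.0/(π·1.18×10^8))^(1/3) = 0.03039 m.

30.4 mm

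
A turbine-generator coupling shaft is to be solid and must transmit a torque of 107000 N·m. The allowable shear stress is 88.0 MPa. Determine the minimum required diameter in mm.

184 mm

For a solid shaft τ_max = 16T/(πd³), so d = (16T/(π τ_allow))^(1/3) = (16·107000/(π·8.80×10^7))^(1/3) = 0.1836 m.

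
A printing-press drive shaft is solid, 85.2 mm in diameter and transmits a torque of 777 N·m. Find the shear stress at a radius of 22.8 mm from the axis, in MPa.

3.42 MPa

J = πd⁴/32 = π(0.0852)⁴/32 = 5.173×10^-6 m⁴.
Shear stress varies linearly with radius: τ = T·r/J = 777.0 × 0.0228 / 5.173×10^-6 = 3.425×10^6 Pa.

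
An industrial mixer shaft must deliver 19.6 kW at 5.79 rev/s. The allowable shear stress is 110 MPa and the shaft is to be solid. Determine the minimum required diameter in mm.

ω = 2π·5.79 = 36.38 rad/s, so T = P/ω = 19.6×10³ / 36.38 = 538.8 N·m.
For a solid shaft τ_max = 16T/(πd³), so d = (16T/(π τ_allow))^(1/3) = (16·538.8/(π·1.10×10^8))^(1/3) = 0.02922 m.

29.2 mm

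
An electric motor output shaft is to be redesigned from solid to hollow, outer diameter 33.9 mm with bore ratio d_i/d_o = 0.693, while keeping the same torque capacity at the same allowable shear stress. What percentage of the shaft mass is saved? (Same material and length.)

Equal τ_max and T ⇒ the solid shaft needs d_s³ = d_o³(1−k⁴), so d_s = 33.9·(1−0.693⁴)^(1/3) = 31.06 mm.
Area ratio A_h/A_s = d_o²(1−k²)/d_s² = (1−k²)/(1−k⁴)^(2/3) = 0.6190.
Mass saving = 1 − 0.6190 = 38.1 %.

38.1 %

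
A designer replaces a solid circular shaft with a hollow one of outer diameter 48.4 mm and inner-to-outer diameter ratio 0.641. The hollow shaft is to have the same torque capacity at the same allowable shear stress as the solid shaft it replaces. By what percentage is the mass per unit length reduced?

33.4 %

Equal τ_max and T ⇒ the solid shaft needs d_s³ = d_o³(1−k⁴), so d_s = 48.4·(1−0.641⁴)^(1/3) = 45.51 mm.
Area ratio A_h/A_s = d_o²(1−k²)/d_s² = (1−k²)/(1−k⁴)^(2/3) = 0.6664.
Mass saving = 1 − 0.6664 = 33.4 %.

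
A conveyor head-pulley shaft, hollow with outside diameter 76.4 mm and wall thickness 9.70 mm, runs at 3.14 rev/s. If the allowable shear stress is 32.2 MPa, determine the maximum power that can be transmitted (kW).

38.4 kW

J = π(d_o⁴ − d_i⁴)/32 = π(0.0764⁴ − 0.0570⁴)/32 = 2.308×10^-6 m⁴.
T_max = τ_allow·J/r = 3.22×10^7 × 2.308×10^-6 / 0.0382 = 1946 N·m.
ω = 2π·3.14 = 19.73 rad/s, so P_max = T_max·ω = 3.839×10^4 W.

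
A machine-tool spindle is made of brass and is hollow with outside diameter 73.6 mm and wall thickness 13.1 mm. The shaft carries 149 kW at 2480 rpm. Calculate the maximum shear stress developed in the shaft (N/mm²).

8.85 N/mm²

ω = 2π·2480/60 = 259.7 rad/s, so T = P/ω = 149×10³ / 259.7 = 573.7 N·m.
J = π(d_o⁴ − d_i⁴)/32 = π(0.0736⁴ − 0.0474⁴)/32 = 2.385×10^-6 m⁴.
τ_max = T·r/J = 573.7 × 0.0368 / 2.385×10^-6 = 8.852×10^6 Pa.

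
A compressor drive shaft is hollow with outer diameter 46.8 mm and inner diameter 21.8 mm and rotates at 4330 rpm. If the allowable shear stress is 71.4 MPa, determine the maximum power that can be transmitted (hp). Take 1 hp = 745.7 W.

J = π(d_o⁴ − d_i⁴)/32 = π(0.0468⁴ − 0.0218⁴)/32 = 4.488×10^-7 m⁴.
T_max = τ_allow·J/r = 7.14×10^7 × 4.488×10^-7 / 0.0234 = 1369 N·m.
ω = 2π·4330/60 = 453.4 rad/s, so P_max = T_max·ω = 6.209×10^5 W.

833 hp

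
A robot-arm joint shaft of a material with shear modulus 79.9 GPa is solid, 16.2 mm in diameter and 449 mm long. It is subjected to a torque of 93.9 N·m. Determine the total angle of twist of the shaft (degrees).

J = πd⁴/32 = π(0.0162)⁴/32 = 6.762×10^-9 m⁴.
θ = T·L/(G·J) = 93.90 × 0.449 / (79.9×10⁹ × 6.762×10^-9) = 0.07804 rad.

4.47°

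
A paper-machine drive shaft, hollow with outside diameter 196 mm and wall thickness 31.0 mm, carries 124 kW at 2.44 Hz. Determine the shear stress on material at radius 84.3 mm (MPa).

ω = 2π·2.44 = 15.33 rad/s, so T = P/ω = 124×10³ / 15.33 = 8088 N·m.
J = π(d_o⁴ − d_i⁴)/32 = π(0.196⁴ − 0.134⁴)/32 = 1.132×10^-4 m⁴.
Shear stress varies linearly with radius: τ = T·r/J = 8088 × 0.0843 / 1.132×10^-4 = 6.022×10^6 Pa.

6.02 MPa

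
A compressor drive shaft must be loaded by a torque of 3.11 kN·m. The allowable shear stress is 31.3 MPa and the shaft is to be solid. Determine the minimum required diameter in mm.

For a solid shaft τ_max = 16T/(πd³), so d = (16T/(π τ_allow))^(1/3) = (16·3110/(π·3.13×10^7))^(1/3) = 0.07969 m.

79.7 mm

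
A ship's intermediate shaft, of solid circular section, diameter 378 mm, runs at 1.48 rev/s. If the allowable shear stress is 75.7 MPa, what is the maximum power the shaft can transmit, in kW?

7470 kW

J = πd⁴/32 = π(0.378)⁴/32 = 2.004×10^-3 m⁴.
T_max = τ_allow·J/r = 7.57×10^7 × 2.004×10^-3 / 0.189 = 802800 N·m.
ω = 2π·1.48 = 9.299 rad/s, so P_max = T_max·ω = 7.465×10^6 W.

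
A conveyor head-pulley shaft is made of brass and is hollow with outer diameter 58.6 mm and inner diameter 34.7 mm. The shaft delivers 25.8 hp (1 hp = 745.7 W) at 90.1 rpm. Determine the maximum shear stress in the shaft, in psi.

ω = 2π·90.1/60 = 9.435 rad/s, so T = P/ω = 25.8×745.7 / 9.435 = 2039 N·m.
J = π(d_o⁴ − d_i⁴)/32 = π(0.0586⁴ − 0.0347⁴)/32 = 1.015×10^-6 m⁴.
τ_max = T·r/J = 2039 × 0.0293 / 1.015×10^-6 = 5.884×10^7 Pa.

8530 psi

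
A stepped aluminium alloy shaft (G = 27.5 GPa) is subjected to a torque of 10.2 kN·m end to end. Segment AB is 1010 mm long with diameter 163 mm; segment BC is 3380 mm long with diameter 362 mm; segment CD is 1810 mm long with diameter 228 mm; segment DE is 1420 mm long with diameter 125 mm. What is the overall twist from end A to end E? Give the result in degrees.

J_AB = π(0.163)⁴/32 = 6.93×10^-5 m⁴; J_BC = π(0.362)⁴/32 = 1.69×10^-3 m⁴; J_CD = π(0.228)⁴/32 = 2.65×10^-4 m⁴; J_DE = π(0.125)⁴/32 = 2.40×10^-5 m⁴.
θ = (T/G)·Σ L_i/J_i = (10200/27.5×10⁹)·(1.01/6.93×10^-5 + 3.38/1.69×10^-3 + 1.81/2.65×10^-4 + 1.42/2.40×10^-5) = 0.03065 rad.

1.76°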